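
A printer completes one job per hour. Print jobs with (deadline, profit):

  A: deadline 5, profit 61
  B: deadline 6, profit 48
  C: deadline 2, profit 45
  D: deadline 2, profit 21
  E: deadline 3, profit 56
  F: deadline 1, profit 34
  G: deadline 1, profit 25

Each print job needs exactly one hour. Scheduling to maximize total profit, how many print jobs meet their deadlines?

5

By profit: A(d5,61), E(d3,56), B(d6,48), C(d2,45), F(d1,34), G(d1,25), D(d2,21)
A→slot 5; E→slot 3; B→slot 6; C→slot 2; F→slot 1; G skipped; D skipped.
5 of 7 scheduled.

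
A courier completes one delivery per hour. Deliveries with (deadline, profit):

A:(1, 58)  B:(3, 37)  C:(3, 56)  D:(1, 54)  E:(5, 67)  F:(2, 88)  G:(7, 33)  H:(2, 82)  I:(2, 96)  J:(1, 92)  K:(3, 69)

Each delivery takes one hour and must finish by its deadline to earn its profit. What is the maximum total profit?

357

Sort by profit descending; place each in the latest free slot ≤ its deadline.
Profit order: I=96 J=92 F=88 H=82 K=69 E=67 A=58 C=56 D=54 B=37 G=33
Assign: I→slot 2, J→slot 1, F skipped, H skipped, K→slot 3, E→slot 5, A skipped, C skipped, D skipped, B skipped, G→slot 7.
Slots: [1:J] [2:I] [3:K] [5:E] [7:G]
Profit = 92 + 96 + 69 + 67 + 33 = 357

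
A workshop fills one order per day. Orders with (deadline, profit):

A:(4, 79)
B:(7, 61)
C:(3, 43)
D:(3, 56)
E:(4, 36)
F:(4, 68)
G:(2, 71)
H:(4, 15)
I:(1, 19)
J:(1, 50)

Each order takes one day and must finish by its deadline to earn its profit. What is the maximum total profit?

335

By profit: A(d4,79), G(d2,71), F(d4,68), B(d7,61), D(d3,56), J(d1,50), C(d3,43), E(d4,36), I(d1,19), H(d4,15)
A→slot 4; G→slot 2; F→slot 3; B→slot 7; D→slot 1; J skipped; C skipped; E skipped; I skipped; H skipped.
Profit = 56 + 71 + 68 + 79 + 61 = 335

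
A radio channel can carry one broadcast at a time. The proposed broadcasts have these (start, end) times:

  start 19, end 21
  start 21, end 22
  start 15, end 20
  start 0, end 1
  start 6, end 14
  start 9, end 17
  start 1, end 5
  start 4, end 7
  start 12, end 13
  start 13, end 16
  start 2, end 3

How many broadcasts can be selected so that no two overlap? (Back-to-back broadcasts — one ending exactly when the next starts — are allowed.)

By end time: (0,1), (2,3), (1,5), (4,7), (12,13), (6,14), (13,16), (9,17), (15,20), (19,21), (21,22).
Pick (0,1); next start ≥ 1 → (2,3); next start ≥ 3 → (4,7); next start ≥ 7 → (12,13); next start ≥ 13 → (13,16); next start ≥ 16 → (19,21); next start ≥ 21 → (21,22).
Selected 7 broadcasts.

7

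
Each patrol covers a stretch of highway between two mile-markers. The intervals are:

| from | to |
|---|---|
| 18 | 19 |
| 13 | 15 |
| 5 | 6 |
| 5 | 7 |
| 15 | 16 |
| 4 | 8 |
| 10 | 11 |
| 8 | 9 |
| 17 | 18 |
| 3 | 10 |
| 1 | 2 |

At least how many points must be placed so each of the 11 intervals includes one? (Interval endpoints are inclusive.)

6

Process intervals by earliest right end; each time one isn't hit yet, stab at its right endpoint.
By right end: [1,2]  [5,6]  [5,7]  [4,8]  [8,9]  [3,10]  [10,11]  [13,15]  [15,16]  [17,18]  [18,19]
[1,2] uncovered → point at 2; [5,6] uncovered → point at 6; [8,9] uncovered → point at 9; [10,11] uncovered → point at 11; [13,15] uncovered → point at 15; [17,18] uncovered → point at 18.
Points: 2, 6, 9, 11, 15, 18 (6 total).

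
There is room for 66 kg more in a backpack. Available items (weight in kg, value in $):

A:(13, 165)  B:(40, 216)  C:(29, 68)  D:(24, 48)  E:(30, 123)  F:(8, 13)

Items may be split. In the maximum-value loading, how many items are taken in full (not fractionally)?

2

Order: A (165/13=12.69) > B (216/40=5.40) > E (123/30=4.10) > C (68/29=2.34) > D (48/24=2.00) > F (13/8=1.62)
Fill: take A (13 @ 165) → take B (40 @ 216) → take 13/30 of E → 53.30; 66/66 used.
2 item(s) taken whole; one partial (take 13/30 of E).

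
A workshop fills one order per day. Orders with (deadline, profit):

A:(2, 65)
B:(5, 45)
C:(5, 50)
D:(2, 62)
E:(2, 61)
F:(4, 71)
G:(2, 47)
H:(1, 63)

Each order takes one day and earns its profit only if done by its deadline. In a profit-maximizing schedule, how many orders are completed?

By profit: F(d4,71), A(d2,65), H(d1,63), D(d2,62), E(d2,61), C(d5,50), G(d2,47), B(d5,45)
F→slot 4; A→slot 2; H→slot 1; D skipped; E skipped; C→slot 5; G skipped; B→slot 3.
5 of 8 scheduled.

5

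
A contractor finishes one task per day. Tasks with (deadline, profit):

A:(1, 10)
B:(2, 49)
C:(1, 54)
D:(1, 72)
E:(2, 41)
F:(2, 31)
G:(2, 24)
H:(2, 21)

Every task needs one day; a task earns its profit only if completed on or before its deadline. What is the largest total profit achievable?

Sort by profit descending; place each in the latest free slot ≤ its deadline.
By profit: D(d1,72), C(d1,54), B(d2,49), E(d2,41), F(d2,31), G(d2,24), H(d2,21), A(d1,10)
D→slot 1; C skipped; B→slot 2; E skipped; F skipped; G skipped; H skipped; A skipped.
Profit = 72 + 49 = 121

121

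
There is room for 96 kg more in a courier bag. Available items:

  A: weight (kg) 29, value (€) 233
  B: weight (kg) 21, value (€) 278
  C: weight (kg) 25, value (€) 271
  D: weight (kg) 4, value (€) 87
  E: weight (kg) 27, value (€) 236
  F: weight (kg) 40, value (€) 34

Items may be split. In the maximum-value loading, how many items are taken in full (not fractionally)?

Greedy by value/weight ratio, highest first.
Ratios (sorted): D 21.75, B 13.24, C 10.84, E 8.74, A 8.03, F 0.85
take D (4 @ 87); take B (21 @ 278); take C (25 @ 271); take E (27 @ 236); take 19/29 of A → 152.66. Capacity used 96/96.
4 item(s) taken whole; one partial (take 19/29 of A).

4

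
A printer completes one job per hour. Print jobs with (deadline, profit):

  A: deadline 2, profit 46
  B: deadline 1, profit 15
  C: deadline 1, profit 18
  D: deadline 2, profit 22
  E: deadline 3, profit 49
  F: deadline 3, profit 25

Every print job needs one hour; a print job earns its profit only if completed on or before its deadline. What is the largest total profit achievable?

120

Profit order: E=49 A=46 F=25 D=22 C=18 B=15
Assign: E→slot 3, A→slot 2, F→slot 1, D skipped, C skipped, B skipped.
Slots: [1:F] [2:A] [3:E]
Profit = 25 + 46 + 49 = 120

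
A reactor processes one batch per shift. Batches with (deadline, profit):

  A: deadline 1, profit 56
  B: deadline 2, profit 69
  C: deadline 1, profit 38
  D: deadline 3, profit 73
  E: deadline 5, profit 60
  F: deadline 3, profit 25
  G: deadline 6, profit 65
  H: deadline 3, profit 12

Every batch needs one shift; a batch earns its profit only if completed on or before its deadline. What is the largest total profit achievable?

323

Take jobs in profit order; each goes to the latest open slot no later than its deadline.
Profit order: D=73 B=69 G=65 E=60 A=56 C=38 F=25 H=12
Assign: D→slot 3, B→slot 2, G→slot 6, E→slot 5, A→slot 1, C skipped, F skipped, H skipped.
Slots: [1:A] [2:B] [3:D] [5:E] [6:G]
Profit = 56 + 69 + 73 + 60 + 65 = 323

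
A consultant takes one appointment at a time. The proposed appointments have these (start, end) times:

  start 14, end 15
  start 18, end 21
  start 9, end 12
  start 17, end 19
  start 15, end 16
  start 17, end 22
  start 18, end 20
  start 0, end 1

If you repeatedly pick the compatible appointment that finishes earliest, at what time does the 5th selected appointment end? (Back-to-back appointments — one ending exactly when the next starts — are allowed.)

19

Greedy by earliest finish: after sorting by end time, pick each interval compatible with the last pick.
By end time: (0,1), (9,12), (14,15), (15,16), (17,19), (18,20), (18,21), (17,22).
Pick (0,1); next start ≥ 1 → (9,12); next start ≥ 12 → (14,15); next start ≥ 15 → (15,16); next start ≥ 16 → (17,19).
Selected: (0,1) (9,12) (14,15) (15,16) (17,19)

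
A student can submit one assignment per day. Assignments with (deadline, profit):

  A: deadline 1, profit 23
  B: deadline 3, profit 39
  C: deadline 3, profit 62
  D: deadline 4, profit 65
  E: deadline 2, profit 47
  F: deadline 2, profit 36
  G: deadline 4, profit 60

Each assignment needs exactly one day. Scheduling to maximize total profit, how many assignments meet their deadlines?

By profit: D(d4,65), C(d3,62), G(d4,60), E(d2,47), B(d3,39), F(d2,36), A(d1,23)
D→slot 4; C→slot 3; G→slot 2; E→slot 1; B skipped; F skipped; A skipped.
4 of 7 scheduled.

4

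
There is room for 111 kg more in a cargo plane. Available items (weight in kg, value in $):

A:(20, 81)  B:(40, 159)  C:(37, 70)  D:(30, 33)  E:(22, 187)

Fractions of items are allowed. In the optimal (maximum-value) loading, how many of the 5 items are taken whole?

3

Sort by value per unit weight and fill in that order.
Order: E (187/22=8.50) > A (81/20=4.05) > B (159/40=3.98) > C (70/37=1.89) > D (33/30=1.10)
Fill: take E (22 @ 187) → take A (20 @ 81) → take B (40 @ 159) → take 29/37 of C → 54.86; 111/111 used.
3 item(s) taken whole; one partial (take 29/37 of C).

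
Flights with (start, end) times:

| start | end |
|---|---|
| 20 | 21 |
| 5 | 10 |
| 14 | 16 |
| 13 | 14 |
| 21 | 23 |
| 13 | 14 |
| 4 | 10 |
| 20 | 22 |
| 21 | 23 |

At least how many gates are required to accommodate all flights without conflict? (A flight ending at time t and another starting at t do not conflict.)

Count concurrent intervals with a sweep; the peak is the room count.
starts: [4, 5, 13, 13, 14, 20, 20, 21, 21]
ends:   [10, 10, 14, 14, 16, 21, 22, 23, 23]
s4→1 s5→2 e10→1 e10→0 s13→1 s13→2 e14→1 e14→0 s14→1 e16→0 s20→1 s20→2 e21→1 s21→2 s21→3  — peak 3.

3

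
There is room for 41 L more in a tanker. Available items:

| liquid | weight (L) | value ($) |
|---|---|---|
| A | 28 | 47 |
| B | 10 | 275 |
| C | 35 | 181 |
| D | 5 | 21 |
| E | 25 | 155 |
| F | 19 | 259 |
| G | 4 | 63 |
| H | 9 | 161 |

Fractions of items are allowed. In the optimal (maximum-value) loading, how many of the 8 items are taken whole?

Greedy by value/weight ratio, highest first.
Ratios (sorted): B 27.50, H 17.89, G 15.75, F 13.63, E 6.20, C 5.17, D 4.20, A 1.68
take B (10 @ 275); take H (9 @ 161); take G (4 @ 63); take 18/19 of F → 245.37. Capacity used 41/41.
3 item(s) taken whole; one partial (take 18/19 of F).

3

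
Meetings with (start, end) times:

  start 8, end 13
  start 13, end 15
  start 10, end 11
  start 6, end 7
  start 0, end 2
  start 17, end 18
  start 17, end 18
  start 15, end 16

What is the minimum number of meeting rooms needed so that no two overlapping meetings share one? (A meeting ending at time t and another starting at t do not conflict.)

2

Events (time:±→running): 0:+→1 2:-→0 6:+→1 7:-→0 8:+→1 10:+→2 … peak 2.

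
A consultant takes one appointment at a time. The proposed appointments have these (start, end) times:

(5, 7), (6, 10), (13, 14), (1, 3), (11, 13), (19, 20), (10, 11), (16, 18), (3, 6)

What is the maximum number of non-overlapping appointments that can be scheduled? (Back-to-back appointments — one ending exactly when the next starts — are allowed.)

Greedy by earliest finish: after sorting by end time, pick each interval compatible with the last pick.
Sorted by end: (1,3)  (3,6)  (5,7)  (6,10)  (10,11)  (11,13)  (13,14)  (16,18)  (19,20)
take (1,3); take (3,6); skip (5,7); take (6,10); take (10,11); take (11,13); take (13,14); take (16,18); take (19,20).
Selected 8 appointments.

8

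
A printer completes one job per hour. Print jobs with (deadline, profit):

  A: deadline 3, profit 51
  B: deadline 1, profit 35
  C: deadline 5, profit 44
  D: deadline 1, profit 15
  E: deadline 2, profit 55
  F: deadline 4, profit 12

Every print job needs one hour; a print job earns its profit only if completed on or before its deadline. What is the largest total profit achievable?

By profit: E(d2,55), A(d3,51), C(d5,44), B(d1,35), D(d1,15), F(d4,12)
E→slot 2; A→slot 3; C→slot 5; B→slot 1; D skipped; F→slot 4.
Profit = 35 + 55 + 51 + 12 + 44 = 197

197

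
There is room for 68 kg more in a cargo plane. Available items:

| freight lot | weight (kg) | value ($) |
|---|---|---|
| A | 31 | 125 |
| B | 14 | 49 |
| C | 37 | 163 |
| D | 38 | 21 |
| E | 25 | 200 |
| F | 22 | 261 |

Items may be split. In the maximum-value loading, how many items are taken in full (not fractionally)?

2

Ratios (sorted): F 11.86, E 8.00, C 4.41, A 4.03, B 3.50, D 0.55
take F (22 @ 261); take E (25 @ 200); take 21/37 of C → 92.51. Capacity used 68/68.
2 item(s) taken whole; one partial (take 21/37 of C).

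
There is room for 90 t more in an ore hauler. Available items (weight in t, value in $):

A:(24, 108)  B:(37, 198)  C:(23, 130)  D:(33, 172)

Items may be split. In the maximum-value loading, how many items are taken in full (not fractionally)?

2

Sort by value per unit weight and fill in that order.
Ratios (sorted): C 5.65, B 5.35, D 5.21, A 4.50
take C (23 @ 130); take B (37 @ 198); take 30/33 of D → 156.36. Capacity used 90/90.
2 item(s) taken whole; one partial (take 30/33 of D).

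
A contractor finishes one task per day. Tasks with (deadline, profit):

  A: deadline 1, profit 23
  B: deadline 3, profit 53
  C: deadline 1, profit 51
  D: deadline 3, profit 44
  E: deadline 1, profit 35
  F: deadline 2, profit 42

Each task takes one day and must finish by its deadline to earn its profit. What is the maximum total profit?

Profit order: B=53 C=51 D=44 F=42 E=35 A=23
Assign: B→slot 3, C→slot 1, D→slot 2, F skipped, E skipped, A skipped.
Slots: [1:C] [2:D] [3:B]
Profit = 51 + 44 + 53 = 148

148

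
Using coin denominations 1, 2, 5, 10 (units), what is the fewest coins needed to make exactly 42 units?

Greedy: take as many of the largest coin as possible, then repeat with the remainder.
42 − 4×10→2 − 1×2→0
Total coins = 4 + 1 = 5

5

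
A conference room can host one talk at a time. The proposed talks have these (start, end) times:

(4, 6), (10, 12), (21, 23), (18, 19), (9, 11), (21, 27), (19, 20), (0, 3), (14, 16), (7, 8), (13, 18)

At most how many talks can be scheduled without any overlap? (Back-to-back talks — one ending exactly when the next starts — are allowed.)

8

By end time: (0,3), (4,6), (7,8), (9,11), (10,12), (14,16), (13,18), (18,19), (19,20), (21,23), (21,27).
Pick (0,3); next start ≥ 3 → (4,6); next start ≥ 6 → (7,8); next start ≥ 8 → (9,11); next start ≥ 11 → (14,16); next start ≥ 16 → (18,19); next start ≥ 19 → (19,20); next start ≥ 20 → (21,23).
Selected 8 talks.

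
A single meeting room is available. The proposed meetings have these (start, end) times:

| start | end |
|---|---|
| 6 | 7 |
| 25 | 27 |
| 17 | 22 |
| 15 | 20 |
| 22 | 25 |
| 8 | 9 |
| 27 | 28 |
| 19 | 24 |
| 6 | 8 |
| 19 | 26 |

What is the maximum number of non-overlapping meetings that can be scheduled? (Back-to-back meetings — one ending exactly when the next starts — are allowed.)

6

Sort by end time and greedily take each interval whose start is ≥ the last chosen end.
Sorted by end: (6,7)  (6,8)  (8,9)  (15,20)  (17,22)  (19,24)  (22,25)  (19,26)  (25,27)  (27,28)
take (6,7); skip (6,8); take (8,9); take (15,20); take (22,25); skip (19,26); take (25,27); take (27,28).
Selected 6 meetings.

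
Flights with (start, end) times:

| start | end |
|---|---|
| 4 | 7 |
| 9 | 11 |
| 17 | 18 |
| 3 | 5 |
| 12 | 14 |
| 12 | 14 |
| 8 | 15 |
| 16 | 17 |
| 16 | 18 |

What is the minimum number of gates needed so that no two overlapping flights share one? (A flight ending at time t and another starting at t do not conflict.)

Events (time:±→running): 3:+→1 4:+→2 5:-→1 7:-→0 8:+→1 9:+→2 11:-→1 12:+→2 12:+→3 … peak 3.

3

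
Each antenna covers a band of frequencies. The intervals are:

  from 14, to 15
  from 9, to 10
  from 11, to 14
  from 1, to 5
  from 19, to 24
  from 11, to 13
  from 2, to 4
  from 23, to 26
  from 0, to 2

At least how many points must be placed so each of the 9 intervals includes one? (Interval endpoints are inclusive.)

5

Sort by right endpoint; whenever an interval is uncovered, place a point at its right end.
Sorted: [0,2] [2,4] [1,5] [9,10] [11,13] [11,14] [14,15] [19,24] [23,26]
{[0,2],[2,4],[1,5]} hit by 2; {[9,10]} hit by 10; {[11,13],[11,14]} hit by 13; {[14,15]} hit by 15; {[19,24],[23,26]} hit by 24.
Points: 2, 10, 13, 15, 24 (5 total).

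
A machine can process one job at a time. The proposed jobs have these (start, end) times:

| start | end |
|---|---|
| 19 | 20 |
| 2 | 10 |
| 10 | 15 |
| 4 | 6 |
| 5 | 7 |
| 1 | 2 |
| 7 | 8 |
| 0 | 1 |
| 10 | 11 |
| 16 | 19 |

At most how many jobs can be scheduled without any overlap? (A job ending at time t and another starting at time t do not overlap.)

7

Greedy by earliest finish: after sorting by end time, pick each interval compatible with the last pick.
Sorted by end: (0,1)  (1,2)  (4,6)  (5,7)  (7,8)  (2,10)  (10,11)  (10,15)  (16,19)  (19,20)
take (0,1); take (1,2); take (4,6); skip (5,7); take (7,8); skip (2,10); take (10,11); skip (10,15); take (16,19); take (19,20).
Selected 7 jobs.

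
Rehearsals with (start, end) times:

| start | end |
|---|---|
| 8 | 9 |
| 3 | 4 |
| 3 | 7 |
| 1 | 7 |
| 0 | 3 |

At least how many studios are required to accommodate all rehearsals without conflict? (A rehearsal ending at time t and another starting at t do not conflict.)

3

Events (time:±→running): 0:+→1 1:+→2 3:-→1 3:+→2 3:+→3 … peak 3.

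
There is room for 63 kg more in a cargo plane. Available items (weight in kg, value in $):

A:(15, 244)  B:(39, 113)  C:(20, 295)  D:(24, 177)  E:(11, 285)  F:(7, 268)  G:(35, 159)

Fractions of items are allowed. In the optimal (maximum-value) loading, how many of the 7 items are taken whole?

Greedy by value/weight ratio, highest first.
Ratios (sorted): F 38.29, E 25.91, A 16.27, C 14.75, D 7.38, G 4.54, B 2.90
take F (7 @ 268); take E (11 @ 285); take A (15 @ 244); take C (20 @ 295); take 10/24 of D → 73.75. Capacity used 63/63.
4 item(s) taken whole; one partial (take 10/24 of D).

4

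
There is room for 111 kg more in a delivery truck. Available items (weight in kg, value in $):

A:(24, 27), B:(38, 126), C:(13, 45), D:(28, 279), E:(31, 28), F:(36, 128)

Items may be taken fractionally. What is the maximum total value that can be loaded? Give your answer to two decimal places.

564.74

Sort by value per unit weight and fill in that order.
Ratios (sorted): D 9.96, F 3.56, C 3.46, B 3.32, A 1.12, E 0.90
take D (28 @ 279); take F (36 @ 128); take C (13 @ 45); take 34/38 of B → 112.74. Capacity used 111/111.
Total value = 564.74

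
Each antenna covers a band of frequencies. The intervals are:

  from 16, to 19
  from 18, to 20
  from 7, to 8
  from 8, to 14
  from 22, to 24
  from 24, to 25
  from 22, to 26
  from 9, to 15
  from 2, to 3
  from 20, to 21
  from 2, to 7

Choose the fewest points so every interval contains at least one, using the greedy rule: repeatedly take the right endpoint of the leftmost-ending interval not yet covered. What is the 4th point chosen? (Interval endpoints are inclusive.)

19

Sort by right endpoint; whenever an interval is uncovered, place a point at its right end.
By right end: [2,3]  [2,7]  [7,8]  [8,14]  [9,15]  [16,19]  [18,20]  [20,21]  [22,24]  [24,25]  [22,26]
[2,3] uncovered → point at 3; [7,8] uncovered → point at 8; [9,15] uncovered → point at 15; [16,19] uncovered → point at 19; [20,21] uncovered → point at 21; [22,24] uncovered → point at 24.
Points: 3, 8, 15, 19, 21, 24 (6 total).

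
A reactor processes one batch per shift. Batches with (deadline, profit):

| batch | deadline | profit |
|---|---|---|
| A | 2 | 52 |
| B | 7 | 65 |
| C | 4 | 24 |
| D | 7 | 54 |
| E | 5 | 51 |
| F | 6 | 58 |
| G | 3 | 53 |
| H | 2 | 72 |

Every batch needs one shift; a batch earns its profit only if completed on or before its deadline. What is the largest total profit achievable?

Profit order: H=72 B=65 F=58 D=54 G=53 A=52 E=51 C=24
Assign: H→slot 2, B→slot 7, F→slot 6, D→slot 5, G→slot 3, A→slot 1, E→slot 4, C skipped.
Slots: [1:A] [2:H] [3:G] [4:E] [5:D] [6:F] [7:B]
Profit = 52 + 72 + 53 + 51 + 54 + 58 + 65 = 405

405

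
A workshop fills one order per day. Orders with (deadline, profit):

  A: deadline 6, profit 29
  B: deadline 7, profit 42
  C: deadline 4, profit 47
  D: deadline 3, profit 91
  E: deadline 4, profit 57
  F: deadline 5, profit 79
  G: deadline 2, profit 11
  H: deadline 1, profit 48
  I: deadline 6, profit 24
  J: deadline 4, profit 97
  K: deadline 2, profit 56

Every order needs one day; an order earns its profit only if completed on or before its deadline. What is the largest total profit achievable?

451

Take jobs in profit order; each goes to the latest open slot no later than its deadline.
Profit order: J=97 D=91 F=79 E=57 K=56 H=48 C=47 B=42 A=29 I=24 G=11
Assign: J→slot 4, D→slot 3, F→slot 5, E→slot 2, K→slot 1, H skipped, C skipped, B→slot 7, A→slot 6, I skipped, G skipped.
Slots: [1:K] [2:E] [3:D] [4:J] [5:F] [6:A] [7:B]
Profit = 56 + 57 + 91 + 97 + 79 + 29 + 42 = 451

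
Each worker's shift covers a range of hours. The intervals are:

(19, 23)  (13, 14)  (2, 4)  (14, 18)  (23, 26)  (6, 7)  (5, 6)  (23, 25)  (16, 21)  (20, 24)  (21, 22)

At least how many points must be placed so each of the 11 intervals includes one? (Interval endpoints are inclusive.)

By right end: [2,4]  [5,6]  [6,7]  [13,14]  [14,18]  [16,21]  [21,22]  [19,23]  [20,24]  [23,25]  [23,26]
[2,4] uncovered → point at 4; [5,6] uncovered → point at 6; [13,14] uncovered → point at 14; [16,21] uncovered → point at 21; [23,25] uncovered → point at 25.
Points: 4, 6, 14, 21, 25 (5 total).

5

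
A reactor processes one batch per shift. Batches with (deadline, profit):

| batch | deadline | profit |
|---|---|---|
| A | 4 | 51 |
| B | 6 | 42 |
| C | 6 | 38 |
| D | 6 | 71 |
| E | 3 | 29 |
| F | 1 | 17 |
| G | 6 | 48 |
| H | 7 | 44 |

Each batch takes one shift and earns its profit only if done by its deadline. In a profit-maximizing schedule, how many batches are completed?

Take jobs in profit order; each goes to the latest open slot no later than its deadline.
Profit order: D=71 A=51 G=48 H=44 B=42 C=38 E=29 F=17
Assign: D→slot 6, A→slot 4, G→slot 5, H→slot 7, B→slot 3, C→slot 2, E→slot 1, F skipped.
Slots: [1:E] [2:C] [3:B] [4:A] [5:G] [6:D] [7:H]
7 of 8 scheduled.

7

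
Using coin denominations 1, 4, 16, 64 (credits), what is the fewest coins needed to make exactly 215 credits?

215 = 3×64 + 1×16 + 1×4 + 3×1
Total coins = 3 + 1 + 1 + 3 = 8

8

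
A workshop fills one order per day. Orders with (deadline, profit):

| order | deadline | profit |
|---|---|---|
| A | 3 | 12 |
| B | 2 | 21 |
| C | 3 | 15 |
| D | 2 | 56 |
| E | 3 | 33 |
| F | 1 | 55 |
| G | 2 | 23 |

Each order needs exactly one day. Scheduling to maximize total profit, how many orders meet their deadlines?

3

Take jobs in profit order; each goes to the latest open slot no later than its deadline.
Profit order: D=56 F=55 E=33 G=23 B=21 C=15 A=12
Assign: D→slot 2, F→slot 1, E→slot 3, G skipped, B skipped, C skipped, A skipped.
Slots: [1:F] [2:D] [3:E]
3 of 7 scheduled.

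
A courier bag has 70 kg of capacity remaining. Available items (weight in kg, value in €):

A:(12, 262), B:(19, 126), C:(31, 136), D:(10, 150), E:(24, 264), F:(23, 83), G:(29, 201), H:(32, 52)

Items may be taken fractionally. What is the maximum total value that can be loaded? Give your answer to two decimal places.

Ratios (sorted): A 21.83, D 15.00, E 11.00, G 6.93, B 6.63, C 4.39, F 3.61, H 1.62
take A (12 @ 262); take D (10 @ 150); take E (24 @ 264); take 24/29 of G → 166.34. Capacity used 70/70.
Total value = 842.34

842.34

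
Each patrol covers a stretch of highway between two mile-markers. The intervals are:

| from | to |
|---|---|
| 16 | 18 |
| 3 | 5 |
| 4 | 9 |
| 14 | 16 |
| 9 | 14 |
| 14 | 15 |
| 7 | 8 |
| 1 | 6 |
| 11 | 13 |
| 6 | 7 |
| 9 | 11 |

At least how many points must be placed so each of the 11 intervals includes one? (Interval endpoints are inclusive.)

5

Process intervals by earliest right end; each time one isn't hit yet, stab at its right endpoint.
By right end: [3,5]  [1,6]  [6,7]  [7,8]  [4,9]  [9,11]  [11,13]  [9,14]  [14,15]  [14,16]  [16,18]
[3,5] uncovered → point at 5; [6,7] uncovered → point at 7; [9,11] uncovered → point at 11; [14,15] uncovered → point at 15; [16,18] uncovered → point at 18.
Points: 5, 7, 11, 15, 18 (5 total).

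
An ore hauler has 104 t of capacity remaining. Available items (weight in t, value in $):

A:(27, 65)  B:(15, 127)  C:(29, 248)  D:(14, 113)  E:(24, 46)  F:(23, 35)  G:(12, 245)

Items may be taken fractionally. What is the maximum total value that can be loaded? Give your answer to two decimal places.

811.42

Greedy by value/weight ratio, highest first.
Order: G (245/12=20.42) > C (248/29=8.55) > B (127/15=8.47) > D (113/14=8.07) > A (65/27=2.41) > E (46/24=1.92) > F (35/23=1.52)
Fill: take G (12 @ 245) → take C (29 @ 248) → take B (15 @ 127) → take D (14 @ 113) → take A (27 @ 65) → take 7/24 of E → 13.42; 104/104 used.
Total value = 811.42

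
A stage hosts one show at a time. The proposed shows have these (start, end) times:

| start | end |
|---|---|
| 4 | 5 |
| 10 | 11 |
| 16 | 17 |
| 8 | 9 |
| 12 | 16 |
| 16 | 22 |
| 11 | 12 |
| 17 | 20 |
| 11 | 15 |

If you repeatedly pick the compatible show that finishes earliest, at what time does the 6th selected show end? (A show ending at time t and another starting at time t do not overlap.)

Greedy by earliest finish: after sorting by end time, pick each interval compatible with the last pick.
Sorted by end: (4,5)  (8,9)  (10,11)  (11,12)  (11,15)  (12,16)  (16,17)  (17,20)  (16,22)
take (4,5); take (8,9); take (10,11); take (11,12); take (12,16); take (16,17); take (17,20).
Selected: (4,5) (8,9) (10,11) (11,12) (12,16) (16,17) (17,20)

17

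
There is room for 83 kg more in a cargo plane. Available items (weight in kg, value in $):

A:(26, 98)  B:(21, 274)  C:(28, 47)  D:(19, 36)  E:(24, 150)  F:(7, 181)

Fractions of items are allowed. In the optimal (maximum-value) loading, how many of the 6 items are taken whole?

Order: F (181/7=25.86) > B (274/21=13.05) > E (150/24=6.25) > A (98/26=3.77) > D (36/19=1.89) > C (47/28=1.68)
Fill: take F (7 @ 181) → take B (21 @ 274) → take E (24 @ 150) → take A (26 @ 98) → take 5/19 of D → 9.47; 83/83 used.
4 item(s) taken whole; one partial (take 5/19 of D).

4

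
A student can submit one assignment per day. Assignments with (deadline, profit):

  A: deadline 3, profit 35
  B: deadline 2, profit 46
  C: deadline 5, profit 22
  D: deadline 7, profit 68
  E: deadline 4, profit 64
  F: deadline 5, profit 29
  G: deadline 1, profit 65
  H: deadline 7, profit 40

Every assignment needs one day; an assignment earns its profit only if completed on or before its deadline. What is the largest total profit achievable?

347

Sort by profit descending; place each in the latest free slot ≤ its deadline.
Profit order: D=68 G=65 E=64 B=46 H=40 A=35 F=29 C=22
Assign: D→slot 7, G→slot 1, E→slot 4, B→slot 2, H→slot 6, A→slot 3, F→slot 5, C skipped.
Slots: [1:G] [2:B] [3:A] [4:E] [5:F] [6:H] [7:D]
Profit = 65 + 46 + 35 + 64 + 29 + 40 + 68 = 347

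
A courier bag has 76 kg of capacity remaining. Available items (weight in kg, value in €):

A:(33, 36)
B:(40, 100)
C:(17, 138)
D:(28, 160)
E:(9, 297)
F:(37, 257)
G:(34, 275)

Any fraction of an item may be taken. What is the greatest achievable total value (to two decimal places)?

Sort by value per unit weight and fill in that order.
Order: E (297/9=33.00) > C (138/17=8.12) > G (275/34=8.09) > F (257/37=6.95) > D (160/28=5.71) > B (100/40=2.50) > A (36/33=1.09)
Fill: take E (9 @ 297) → take C (17 @ 138) → take G (34 @ 275) → take 16/37 of F → 111.14; 76/76 used.
Total value = 821.14

821.14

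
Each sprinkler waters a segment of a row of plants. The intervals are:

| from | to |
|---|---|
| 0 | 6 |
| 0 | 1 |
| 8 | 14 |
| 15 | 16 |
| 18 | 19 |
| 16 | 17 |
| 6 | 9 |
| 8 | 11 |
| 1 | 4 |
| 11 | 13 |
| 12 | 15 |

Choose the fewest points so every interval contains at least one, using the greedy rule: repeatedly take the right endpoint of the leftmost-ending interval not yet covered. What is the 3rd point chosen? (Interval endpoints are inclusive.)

Process intervals by earliest right end; each time one isn't hit yet, stab at its right endpoint.
Sorted: [0,1] [1,4] [0,6] [6,9] [8,11] [11,13] [8,14] [12,15] [15,16] [16,17] [18,19]
{[0,1],[1,4],[0,6]} hit by 1; {[6,9],[8,11]} hit by 9; {[11,13],[8,14],[12,15]} hit by 13; {[15,16],[16,17]} hit by 16; {[18,19]} hit by 19.
Points: 1, 9, 13, 16, 19 (5 total).

13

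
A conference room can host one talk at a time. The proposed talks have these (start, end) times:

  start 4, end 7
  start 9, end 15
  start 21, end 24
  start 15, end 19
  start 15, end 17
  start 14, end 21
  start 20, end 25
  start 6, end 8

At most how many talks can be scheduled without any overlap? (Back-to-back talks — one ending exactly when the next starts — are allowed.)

Order by finish time; keep every interval that doesn't clash with the previous kept one.
Sorted by end: (4,7)  (6,8)  (9,15)  (15,17)  (15,19)  (14,21)  (21,24)  (20,25)
take (4,7); take (9,15); take (15,17); skip (14,21); take (21,24); skip (20,25).
Selected 4 talks.

4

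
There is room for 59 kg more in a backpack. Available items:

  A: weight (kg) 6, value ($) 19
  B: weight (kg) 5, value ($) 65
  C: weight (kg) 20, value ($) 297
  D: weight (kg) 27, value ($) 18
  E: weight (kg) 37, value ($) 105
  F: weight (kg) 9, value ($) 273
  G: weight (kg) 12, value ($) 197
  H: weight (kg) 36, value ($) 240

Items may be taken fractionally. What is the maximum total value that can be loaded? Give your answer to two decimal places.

Order: F (273/9=30.33) > G (197/12=16.42) > C (297/20=14.85) > B (65/5=13.00) > H (240/36=6.67) > A (19/6=3.17) > E (105/37=2.84) > D (18/27=0.67)
Fill: take F (9 @ 273) → take G (12 @ 197) → take C (20 @ 297) → take B (5 @ 65) → take 13/36 of H → 86.67; 59/59 used.
Total value = 918.67

918.67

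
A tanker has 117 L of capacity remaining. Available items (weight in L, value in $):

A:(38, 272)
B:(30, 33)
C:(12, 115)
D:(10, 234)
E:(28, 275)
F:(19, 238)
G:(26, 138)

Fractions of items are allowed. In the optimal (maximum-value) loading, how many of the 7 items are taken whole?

5

Greedy by value/weight ratio, highest first.
Ratios (sorted): D 23.40, F 12.53, E 9.82, C 9.58, A 7.16, G 5.31, B 1.10
take D (10 @ 234); take F (19 @ 238); take E (28 @ 275); take C (12 @ 115); take A (38 @ 272); take 10/26 of G → 53.08. Capacity used 117/117.
5 item(s) taken whole; one partial (take 10/26 of G).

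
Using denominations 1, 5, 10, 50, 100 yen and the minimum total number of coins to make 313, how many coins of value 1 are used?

Use the largest denomination that fits, subtract, and repeat.
313 − 3×100→13 − 1×10→3 − 3×1→0
Count of 1: 3

3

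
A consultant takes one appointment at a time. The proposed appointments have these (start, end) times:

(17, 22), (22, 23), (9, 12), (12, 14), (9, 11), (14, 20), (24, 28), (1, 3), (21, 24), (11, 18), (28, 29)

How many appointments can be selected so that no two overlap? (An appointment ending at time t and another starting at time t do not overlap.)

By end time: (1,3), (9,11), (9,12), (12,14), (11,18), (14,20), (17,22), (22,23), (21,24), (24,28), (28,29).
Pick (1,3); next start ≥ 3 → (9,11); next start ≥ 11 → (12,14); next start ≥ 14 → (14,20); next start ≥ 20 → (22,23); next start ≥ 23 → (24,28); next start ≥ 28 → (28,29).
Selected 7 appointments.

7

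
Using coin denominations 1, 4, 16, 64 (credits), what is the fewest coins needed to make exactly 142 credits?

7

142 = 2×64 + 3×4 + 2×1
Total coins = 2 + 3 + 2 = 7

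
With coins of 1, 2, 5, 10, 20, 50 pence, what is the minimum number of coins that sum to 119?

6

119 = 2×50 + 1×10 + 1×5 + 2×2
Total coins = 2 + 1 + 1 + 2 = 6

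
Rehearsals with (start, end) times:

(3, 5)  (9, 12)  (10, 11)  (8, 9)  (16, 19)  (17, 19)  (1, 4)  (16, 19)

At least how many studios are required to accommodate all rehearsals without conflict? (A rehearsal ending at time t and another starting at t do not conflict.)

3

starts: [1, 3, 8, 9, 10, 16, 16, 17]
ends:   [4, 5, 9, 11, 12, 19, 19, 19]
s1→1 s3→2 e4→1 e5→0 s8→1 e9→0 s9→1 s10→2 e11→1 e12→0 s16→1 s16→2 s17→3  — peak 3.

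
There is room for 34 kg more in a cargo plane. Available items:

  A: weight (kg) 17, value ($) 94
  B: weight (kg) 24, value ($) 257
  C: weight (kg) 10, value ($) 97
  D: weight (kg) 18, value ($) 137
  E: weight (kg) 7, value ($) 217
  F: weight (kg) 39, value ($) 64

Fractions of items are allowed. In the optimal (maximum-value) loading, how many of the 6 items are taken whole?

2

Ratios (sorted): E 31.00, B 10.71, C 9.70, D 7.61, A 5.53, F 1.64
take E (7 @ 217); take B (24 @ 257); take 3/10 of C → 29.10. Capacity used 34/34.
2 item(s) taken whole; one partial (take 3/10 of C).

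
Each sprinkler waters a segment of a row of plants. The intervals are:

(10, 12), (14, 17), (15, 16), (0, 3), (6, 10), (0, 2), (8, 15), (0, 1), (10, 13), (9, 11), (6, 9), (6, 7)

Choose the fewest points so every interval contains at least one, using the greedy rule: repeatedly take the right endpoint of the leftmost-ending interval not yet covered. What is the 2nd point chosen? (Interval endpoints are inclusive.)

7

Sorted: [0,1] [0,2] [0,3] [6,7] [6,9] [6,10] [9,11] [10,12] [10,13] [8,15] [15,16] [14,17]
{[0,1],[0,2],[0,3]} hit by 1; {[6,7],[6,9],[6,10]} hit by 7; {[9,11],[10,12],[10,13],[8,15]} hit by 11; {[15,16],[14,17]} hit by 16.
Points: 1, 7, 11, 16 (4 total).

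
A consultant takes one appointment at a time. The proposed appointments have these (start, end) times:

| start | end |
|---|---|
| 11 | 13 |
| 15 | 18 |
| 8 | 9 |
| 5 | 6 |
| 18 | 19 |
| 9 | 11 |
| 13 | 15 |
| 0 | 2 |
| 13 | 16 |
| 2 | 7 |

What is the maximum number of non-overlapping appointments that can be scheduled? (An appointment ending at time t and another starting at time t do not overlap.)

Order by finish time; keep every interval that doesn't clash with the previous kept one.
By end time: (0,2), (5,6), (2,7), (8,9), (9,11), (11,13), (13,15), (13,16), (15,18), (18,19).
Pick (0,2); next start ≥ 2 → (5,6); next start ≥ 6 → (8,9); next start ≥ 9 → (9,11); next start ≥ 11 → (11,13); next start ≥ 13 → (13,15); next start ≥ 15 → (15,18); next start ≥ 18 → (18,19).
Selected 8 appointments.

8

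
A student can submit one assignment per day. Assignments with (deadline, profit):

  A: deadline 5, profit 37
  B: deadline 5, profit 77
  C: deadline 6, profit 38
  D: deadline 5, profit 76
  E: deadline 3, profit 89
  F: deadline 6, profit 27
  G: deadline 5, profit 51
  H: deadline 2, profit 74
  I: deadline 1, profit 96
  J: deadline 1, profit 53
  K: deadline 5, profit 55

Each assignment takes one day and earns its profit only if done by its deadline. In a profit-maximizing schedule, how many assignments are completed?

6

Take jobs in profit order; each goes to the latest open slot no later than its deadline.
Profit order: I=96 E=89 B=77 D=76 H=74 K=55 J=53 G=51 C=38 A=37 F=27
Assign: I→slot 1, E→slot 3, B→slot 5, D→slot 4, H→slot 2, K skipped, J skipped, G skipped, C→slot 6, A skipped, F skipped.
Slots: [1:I] [2:H] [3:E] [4:D] [5:B] [6:C]
6 of 11 scheduled.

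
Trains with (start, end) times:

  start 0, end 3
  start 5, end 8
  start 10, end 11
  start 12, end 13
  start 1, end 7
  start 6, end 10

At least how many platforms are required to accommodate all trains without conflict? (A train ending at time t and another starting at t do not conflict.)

3

The answer is the maximum number of intervals overlapping at any instant.
starts: [0, 1, 5, 6, 10, 12]
ends:   [3, 7, 8, 10, 11, 13]
s0→1 s1→2 e3→1 s5→2 s6→3  — peak 3.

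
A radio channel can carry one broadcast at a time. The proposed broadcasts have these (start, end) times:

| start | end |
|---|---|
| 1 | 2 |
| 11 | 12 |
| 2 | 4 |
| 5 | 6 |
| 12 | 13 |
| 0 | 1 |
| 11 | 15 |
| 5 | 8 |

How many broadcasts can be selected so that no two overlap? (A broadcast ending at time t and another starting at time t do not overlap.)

Sort by end time and greedily take each interval whose start is ≥ the last chosen end.
By end time: (0,1), (1,2), (2,4), (5,6), (5,8), (11,12), (12,13), (11,15).
Pick (0,1); next start ≥ 1 → (1,2); next start ≥ 2 → (2,4); next start ≥ 4 → (5,6); next start ≥ 6 → (11,12); next start ≥ 12 → (12,13).
Selected 6 broadcasts.

6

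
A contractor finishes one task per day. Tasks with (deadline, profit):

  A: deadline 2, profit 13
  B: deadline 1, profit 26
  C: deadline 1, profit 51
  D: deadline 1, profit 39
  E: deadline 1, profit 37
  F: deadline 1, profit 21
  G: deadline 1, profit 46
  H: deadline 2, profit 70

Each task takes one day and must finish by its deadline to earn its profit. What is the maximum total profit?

Profit order: H=70 C=51 G=46 D=39 E=37 B=26 F=21 A=13
Assign: H→slot 2, C→slot 1, G skipped, D skipped, E skipped, B skipped, F skipped, A skipped.
Slots: [1:C] [2:H]
Profit = 51 + 70 = 121

121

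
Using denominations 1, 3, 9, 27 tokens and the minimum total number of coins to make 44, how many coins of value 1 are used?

Use the largest denomination that fits, subtract, and repeat.
44 = 1×27 + 1×9 + 2×3 + 2×1
Count of 1: 2

2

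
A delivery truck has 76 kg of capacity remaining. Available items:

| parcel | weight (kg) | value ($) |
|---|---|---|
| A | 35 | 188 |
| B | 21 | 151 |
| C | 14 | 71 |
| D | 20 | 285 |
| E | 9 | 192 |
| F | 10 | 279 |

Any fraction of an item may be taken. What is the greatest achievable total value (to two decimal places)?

Sort by value per unit weight and fill in that order.
Order: F (279/10=27.90) > E (192/9=21.33) > D (285/20=14.25) > B (151/21=7.19) > A (188/35=5.37) > C (71/14=5.07)
Fill: take F (10 @ 279) → take E (9 @ 192) → take D (20 @ 285) → take B (21 @ 151) → take 16/35 of A → 85.94; 76/76 used.
Total value = 992.94

992.94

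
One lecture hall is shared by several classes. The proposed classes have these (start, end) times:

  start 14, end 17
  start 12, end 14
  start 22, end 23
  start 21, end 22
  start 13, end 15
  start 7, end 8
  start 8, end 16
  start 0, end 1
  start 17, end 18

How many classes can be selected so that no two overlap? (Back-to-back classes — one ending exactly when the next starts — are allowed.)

By end time: (0,1), (7,8), (12,14), (13,15), (8,16), (14,17), (17,18), (21,22), (22,23).
Pick (0,1); next start ≥ 1 → (7,8); next start ≥ 8 → (12,14); next start ≥ 14 → (14,17); next start ≥ 17 → (17,18); next start ≥ 18 → (21,22); next start ≥ 22 → (22,23).
Selected 7 classes.

7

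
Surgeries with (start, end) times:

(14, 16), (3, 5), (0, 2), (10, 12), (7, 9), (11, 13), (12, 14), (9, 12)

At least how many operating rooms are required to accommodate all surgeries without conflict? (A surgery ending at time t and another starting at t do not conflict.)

The answer is the maximum number of intervals overlapping at any instant.
starts: [0, 3, 7, 9, 10, 11, 12, 14]
ends:   [2, 5, 9, 12, 12, 13, 14, 16]
s0→1 e2→0 s3→1 e5→0 s7→1 e9→0 s9→1 s10→2 s11→3  — peak 3.

3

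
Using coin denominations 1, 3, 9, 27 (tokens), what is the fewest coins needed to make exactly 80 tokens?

8

Use the largest denomination that fits, subtract, and repeat.
80 − 2×27→26 − 2×9→8 − 2×3→2 − 2×1→0
Total coins = 2 + 2 + 2 + 2 = 8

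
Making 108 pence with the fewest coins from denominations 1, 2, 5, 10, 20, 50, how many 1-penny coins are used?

1

Greedy: take as many of the largest coin as possible, then repeat with the remainder.
108 − 2×50→8 − 1×5→3 − 1×2→1 − 1×1→0
Count of 1: 1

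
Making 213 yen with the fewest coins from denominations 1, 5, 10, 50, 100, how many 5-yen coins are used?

Greedy: take as many of the largest coin as possible, then repeat with the remainder.
213 − 2×100→13 − 1×10→3 − 3×1→0
Count of 5: 0

0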